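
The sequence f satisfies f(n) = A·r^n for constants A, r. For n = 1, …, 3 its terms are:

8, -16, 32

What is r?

Consecutive ratio: -16/8 = -2, and 32/(-16) = -2, so r = -2.
Then A·(-2)^1 = 8 gives A = -4, and f(n) = -4·(-2)^n.

-2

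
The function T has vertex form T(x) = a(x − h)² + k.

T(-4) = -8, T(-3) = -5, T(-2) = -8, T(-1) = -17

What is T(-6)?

-32

First differences 3, -3, -9; second difference -6 = 2a, so a = -3.
Expanding, the x-coefficient is −2ah = 6h; matching it to the data gives h = -3, and then k = -5.
So T(x) = -3(x + 3)² − 5.
T(-6) = -3·(-3)² − 5 = -32.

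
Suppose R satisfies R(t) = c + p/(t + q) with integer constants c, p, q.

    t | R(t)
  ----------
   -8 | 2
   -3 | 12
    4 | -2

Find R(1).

-4

(R(t) − c)(t + q) = p for each data point; the three points give a linear system in c and q, then p follows.
Solving: c = 0, q = 2, p = -12, so R(t) = -12/(t + 2).
Then R(1) = 0 − 12/3 = -4.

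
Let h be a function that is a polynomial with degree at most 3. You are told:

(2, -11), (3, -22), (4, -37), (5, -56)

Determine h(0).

First differences: -11, -15, -19. Second differences: -4, -4.
Level-2 differences are constant, so h has degree 2.
Fitting a degree-2 polynomial gives h(x) = -2x² - x - 1.
Then h(0) = -1.

-1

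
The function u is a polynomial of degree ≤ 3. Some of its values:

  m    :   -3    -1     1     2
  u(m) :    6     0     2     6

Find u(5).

30

Write u(m) = am³ + bm² + cm + d; the 4 given values yield a linear system in the 4 coefficients.
Solving, the leading coefficient vanishes, and u(m) = m² + m.
Then u(5) = 30.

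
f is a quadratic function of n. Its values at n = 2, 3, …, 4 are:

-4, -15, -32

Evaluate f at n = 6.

-84

Write f(n) = an² + bn + c; the 3 given values yield a linear system in the 3 coefficients.
Solving, f(n) = -3n² + 4n.
Then f(6) = -84.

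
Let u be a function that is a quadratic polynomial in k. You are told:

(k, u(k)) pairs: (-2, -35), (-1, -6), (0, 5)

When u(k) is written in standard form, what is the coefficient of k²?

Write u(k) = ak² + bk + c; the 3 given values yield a linear system in the 3 coefficients.
Solving, u(k) = -9k² + 2k + 5.
The coefficient of k² is -9.

-9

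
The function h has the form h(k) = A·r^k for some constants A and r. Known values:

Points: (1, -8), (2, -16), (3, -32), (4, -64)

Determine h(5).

Consecutive ratio: -16/(-8) = 2, and -32/(-16) = 2, so r = 2.
Then A·2^1 = -8 gives A = -4, and h(k) = -4·2^k.
h(5) = -4·2^5 = -128.

-128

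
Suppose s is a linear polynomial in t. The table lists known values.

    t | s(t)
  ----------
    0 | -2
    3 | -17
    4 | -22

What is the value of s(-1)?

Write s(t) = at + b; the 3 given values yield a linear system in the 2 coefficients.
Solving, s(t) = -5t - 2.
Then s(-1) = 3.

3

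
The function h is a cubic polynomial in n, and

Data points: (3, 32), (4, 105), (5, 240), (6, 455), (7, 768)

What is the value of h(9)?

1760

First differences: 73, 135, 215, 313. Second differences: 62, 80, 98. Third differences: 18, 18.
Level-3 differences are constant, so h has degree 3.
Fitting a degree-3 polynomial gives h(n) = 3n³ - 5n² - 3n + 5.
Then h(9) = 1760.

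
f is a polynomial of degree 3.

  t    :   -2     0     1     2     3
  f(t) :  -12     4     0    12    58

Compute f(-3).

-68

Write f(t) = at³ + bt² + ct + d; the 5 given values yield a linear system in the 4 coefficients.
Solving, f(t) = 3t³ - t² - 6t + 4.
Then f(-3) = -68.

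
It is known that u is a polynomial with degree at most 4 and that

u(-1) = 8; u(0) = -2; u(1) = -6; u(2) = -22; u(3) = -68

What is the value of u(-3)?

118

First differences: -10, -4, -16, -46. Second differences: 6, -12, -30. Third differences: -18, -18.
Level-3 differences are constant, so u has degree 3.
Fitting a degree-3 polynomial gives u(k) = -3k³ + 3k² - 4k - 2.
Then u(-3) = 118.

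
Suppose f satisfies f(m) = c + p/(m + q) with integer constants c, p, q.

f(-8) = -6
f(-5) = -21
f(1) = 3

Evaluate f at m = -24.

-2

(f(m) − c)(m + q) = p for each data point; the three points give a linear system in c and q, then p follows.
Solving: c = -1, q = 4, p = 20, so f(m) = -1 + 20/(m + 4).
Then f(-24) = -1 + 20/(-20) = -2.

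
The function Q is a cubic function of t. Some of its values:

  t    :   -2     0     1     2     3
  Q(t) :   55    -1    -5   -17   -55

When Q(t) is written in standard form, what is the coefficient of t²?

Write Q(t) = at³ + bt² + ct + d; the 5 given values yield a linear system in the 4 coefficients.
Solving, Q(t) = -3t³ + 5t² - 6t - 1.
The coefficient of t² is 5.

5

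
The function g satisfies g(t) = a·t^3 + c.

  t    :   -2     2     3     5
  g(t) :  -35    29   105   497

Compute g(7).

From g(-2) = -35 and g(2) = 29: -8a + c = -35 and 8a + c = 29.
Subtracting: 16a = 64, so a = 4; then c = -35 − 4·(-8) = -3.
So g(t) = 4t³ − 3, and g(7) = 1369.

1369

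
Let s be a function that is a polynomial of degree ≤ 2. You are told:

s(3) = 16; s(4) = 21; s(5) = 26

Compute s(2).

11

Write s(n) = an² + bn + c; the 3 given values yield a linear system in the 3 coefficients.
Solving, the leading coefficient vanishes, and s(n) = 5n + 1.
Then s(2) = 11.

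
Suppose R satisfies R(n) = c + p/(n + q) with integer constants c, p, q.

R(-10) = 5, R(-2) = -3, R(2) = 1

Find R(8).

2

(R(n) − c)(n + q) = p for each data point; the three points give a linear system in c and q, then p follows.
Solving: c = 3, q = 4, p = -12, so R(n) = 3 − 12/(n + 4).
Then R(8) = 3 − 12/12 = 2.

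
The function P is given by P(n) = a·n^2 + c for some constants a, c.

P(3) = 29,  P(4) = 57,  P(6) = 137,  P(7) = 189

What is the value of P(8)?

From P(3) = 29 and P(4) = 57: 9a + c = 29 and 16a + c = 57.
Subtracting: 7a = 28, so a = 4; then c = 29 − 4·9 = -7.
So P(n) = 4n² − 7, and P(8) = 249.

249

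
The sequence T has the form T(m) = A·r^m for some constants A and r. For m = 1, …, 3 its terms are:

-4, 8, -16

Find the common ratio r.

Consecutive ratio: 8/(-4) = -2, and -16/8 = -2, so r = -2.
Then A·(-2)^1 = -4 gives A = 2, and T(m) = 2·(-2)^m.

-2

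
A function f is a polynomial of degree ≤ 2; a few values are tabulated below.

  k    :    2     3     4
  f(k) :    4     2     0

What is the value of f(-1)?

10

Write f(k) = ak² + bk + c; the 3 given values yield a linear system in the 3 coefficients.
Solving, the leading coefficient vanishes, and f(k) = -2k + 8.
Then f(-1) = 10.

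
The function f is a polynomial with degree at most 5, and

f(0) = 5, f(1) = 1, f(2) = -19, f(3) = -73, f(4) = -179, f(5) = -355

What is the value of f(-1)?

11

Write f(k) = ak^5 + bk^4 + ck³ + dk² + ek + p; the 6 given values yield a linear system in the 6 coefficients.
Solving, the top 2 coefficients vanish, and f(k) = -3k³ + k² - 2k + 5.
Then f(-1) = 11.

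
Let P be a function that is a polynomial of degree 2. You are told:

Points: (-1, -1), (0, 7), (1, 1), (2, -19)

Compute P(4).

-101

First differences: 8, -6, -20. Second differences: -14, -14.
Level-2 differences are constant, so P has degree 2.
Fitting a degree-2 polynomial gives P(x) = -7x² + x + 7.
Then P(4) = -101.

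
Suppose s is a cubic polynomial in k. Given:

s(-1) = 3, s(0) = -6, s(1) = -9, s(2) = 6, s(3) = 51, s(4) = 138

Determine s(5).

279

First differences: -9, -3, 15, 45, 87. Second differences: 6, 18, 30, 42. Third differences: 12, 12, 12.
Level-3 differences are constant, so s has degree 3.
Extending the table by one column gives the next first difference 141, so s(5) = 138 + 141 = 279.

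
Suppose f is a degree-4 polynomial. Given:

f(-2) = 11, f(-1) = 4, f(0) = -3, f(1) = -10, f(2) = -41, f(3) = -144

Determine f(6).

-1725

First differences: -7, -7, -7, -31, -103. Second differences: 0, 0, -24, -72. Third differences: 0, -24, -48. Fourth differences: -24, -24.
Level-4 differences are constant, so f has degree 4.
Fitting a degree-4 polynomial gives f(n) = -n^4 - 2n³ + n² - 5n - 3.
Then f(6) = -1725.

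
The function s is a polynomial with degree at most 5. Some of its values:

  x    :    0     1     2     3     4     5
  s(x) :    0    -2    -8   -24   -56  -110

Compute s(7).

-308

First differences: -2, -6, -16, -32, -54. Second differences: -4, -10, -16, -22. Third differences: -6, -6, -6.
Level-3 differences are constant, so s has degree 3.
Fitting a degree-3 polynomial gives s(x) = -x³ + x² - 2x.
Then s(7) = -308.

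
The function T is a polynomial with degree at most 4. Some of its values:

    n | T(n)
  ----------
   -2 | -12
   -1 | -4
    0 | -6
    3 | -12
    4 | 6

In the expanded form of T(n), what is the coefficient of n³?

1

Write T(n) = an^4 + bn³ + cn² + dn + e; the 5 given values yield a linear system in the 5 coefficients.
Solving, the leading coefficient vanishes, and T(n) = n³ - 2n² - 5n - 6.
The coefficient of n³ is 1.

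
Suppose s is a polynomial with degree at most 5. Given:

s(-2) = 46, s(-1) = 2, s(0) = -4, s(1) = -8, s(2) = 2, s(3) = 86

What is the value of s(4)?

352

Write s(n) = an^5 + bn^4 + cn³ + dn² + en + p; the 6 given values yield a linear system in the 6 coefficients.
Solving, the leading coefficient vanishes, and s(n) = 2n^4 - 2n³ - n² - 3n - 4.
Then s(4) = 352.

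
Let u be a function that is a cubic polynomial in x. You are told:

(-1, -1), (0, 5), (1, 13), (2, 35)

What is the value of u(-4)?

-127

Write u(x) = ax³ + bx² + cx + d; the 4 given values yield a linear system in the 4 coefficients.
Solving, u(x) = 2x³ + x² + 5x + 5.
Then u(-4) = -127.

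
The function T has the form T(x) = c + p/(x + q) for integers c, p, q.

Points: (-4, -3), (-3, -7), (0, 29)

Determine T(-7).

(T(x) − c)(x + q) = p for each data point; the three points give a linear system in c and q, then p follows.
Solving: c = 5, q = 1, p = 24, so T(x) = 5 + 24/(x + 1).
Then T(-7) = 5 + 24/(-6) = 1.

1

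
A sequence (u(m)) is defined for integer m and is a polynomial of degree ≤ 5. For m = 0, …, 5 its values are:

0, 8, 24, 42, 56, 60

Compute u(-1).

6

Write u(m) = am^5 + bm^4 + cm³ + dm² + em + p; the 6 given values yield a linear system in the 6 coefficients.
Solving, the top 2 coefficients vanish, and u(m) = -m³ + 7m² + 2m.
Then u(-1) = 6.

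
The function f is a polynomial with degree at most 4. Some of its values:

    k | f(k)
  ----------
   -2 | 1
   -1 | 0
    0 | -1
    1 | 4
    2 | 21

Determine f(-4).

-21

First differences: -1, -1, 5, 17. Second differences: 0, 6, 12. Third differences: 6, 6.
Level-3 differences are constant, so f has degree 3.
Fitting a degree-3 polynomial gives f(k) = k³ + 3k² + k - 1.
Then f(-4) = -21.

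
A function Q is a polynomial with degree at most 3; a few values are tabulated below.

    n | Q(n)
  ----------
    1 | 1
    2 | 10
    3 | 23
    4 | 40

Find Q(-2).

-2

First differences: 9, 13, 17. Second differences: 4, 4.
Level-2 differences are constant, so Q has degree 2.
Fitting a degree-2 polynomial gives Q(n) = 2n² + 3n - 4.
Then Q(-2) = -2.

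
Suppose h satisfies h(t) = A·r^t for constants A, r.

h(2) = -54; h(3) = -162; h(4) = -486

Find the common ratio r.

3

Consecutive ratio: -162/(-54) = 3, and -486/(-162) = 3, so r = 3.
Then A·3^2 = -54 gives A = -6, and h(t) = -6·3^t.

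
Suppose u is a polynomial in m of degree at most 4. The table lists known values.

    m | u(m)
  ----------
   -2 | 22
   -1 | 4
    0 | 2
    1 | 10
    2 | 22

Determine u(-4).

130

Write u(m) = am^4 + bm³ + cm² + dm + e; the 5 given values yield a linear system in the 5 coefficients.
Solving, the leading coefficient vanishes, and u(m) = -m³ + 5m² + 4m + 2.
Then u(-4) = 130.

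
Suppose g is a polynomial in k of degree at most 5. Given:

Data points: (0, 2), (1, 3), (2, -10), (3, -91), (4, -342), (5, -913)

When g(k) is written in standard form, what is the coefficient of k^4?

-2

First differences: 1, -13, -81, -251, -571. Second differences: -14, -68, -170, -320. Third differences: -54, -102, -150. Fourth differences: -48, -48.
Level-4 differences are constant, so g has degree 4.
Fitting a degree-4 polynomial gives g(k) = -2k^4 + 3k³ - 2k² + 2k + 2.
The coefficient of k^4 is -2.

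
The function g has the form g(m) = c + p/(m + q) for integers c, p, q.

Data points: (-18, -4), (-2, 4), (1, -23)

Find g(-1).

(g(m) − c)(m + q) = p for each data point; the three points give a linear system in c and q, then p follows.
Solving: c = -5, q = 0, p = -18, so g(m) = -5 − 18/(m + 0).
Then g(-1) = -5 − 18/(-1) = 13.

13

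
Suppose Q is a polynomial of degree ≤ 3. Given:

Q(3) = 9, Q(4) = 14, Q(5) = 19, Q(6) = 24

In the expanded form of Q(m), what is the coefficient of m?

First differences: 5, 5, 5.
Level-1 differences are constant, so Q has degree 1.
Fitting a degree-1 polynomial gives Q(m) = 5m - 6.
The coefficient of m is 5.

5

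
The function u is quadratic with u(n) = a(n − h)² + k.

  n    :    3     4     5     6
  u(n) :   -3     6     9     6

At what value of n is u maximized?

First differences 9, 3, -3; second difference -6 = 2a, so a = -3.
Expanding, the n-coefficient is −2ah = 6h; matching it to the data gives h = 5, and then k = 9.
So u(n) = -3(n − 5)² + 9.
Hence h = 5.

5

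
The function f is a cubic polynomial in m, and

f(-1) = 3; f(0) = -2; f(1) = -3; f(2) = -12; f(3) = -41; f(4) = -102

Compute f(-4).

162

Write f(m) = am³ + bm² + cm + d; the 6 given values yield a linear system in the 4 coefficients.
Solving, f(m) = -2m³ + 2m² - m - 2.
Then f(-4) = 162.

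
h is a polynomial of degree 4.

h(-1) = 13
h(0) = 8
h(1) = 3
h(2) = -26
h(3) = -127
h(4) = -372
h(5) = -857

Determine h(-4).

First differences: -5, -5, -29, -101, -245, -485. Second differences: 0, -24, -72, -144, -240. Third differences: -24, -48, -72, -96. Fourth differences: -24, -24, -24.
Level-4 differences are constant, so h has degree 4.
Fitting a degree-4 polynomial gives h(n) = -n^4 - 2n³ + n² - 3n + 8.
Then h(-4) = -92.

-92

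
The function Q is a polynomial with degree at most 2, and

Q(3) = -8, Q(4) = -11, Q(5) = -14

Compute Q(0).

1

Write Q(m) = am² + bm + c; the 3 given values yield a linear system in the 3 coefficients.
Solving, the leading coefficient vanishes, and Q(m) = -3m + 1.
Then Q(0) = 1.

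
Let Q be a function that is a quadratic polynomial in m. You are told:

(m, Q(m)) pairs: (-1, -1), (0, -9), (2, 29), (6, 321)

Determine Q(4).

Write Q(m) = am² + bm + c; the 4 given values yield a linear system in the 3 coefficients.
Solving, Q(m) = 9m² + m - 9.
Then Q(4) = 139.

139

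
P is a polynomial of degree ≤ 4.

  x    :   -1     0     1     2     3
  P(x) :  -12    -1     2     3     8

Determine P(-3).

Write P(x) = ax^4 + bx³ + cx² + dx + e; the 5 given values yield a linear system in the 5 coefficients.
Solving, the leading coefficient vanishes, and P(x) = x³ - 4x² + 6x - 1.
Then P(-3) = -82.

-82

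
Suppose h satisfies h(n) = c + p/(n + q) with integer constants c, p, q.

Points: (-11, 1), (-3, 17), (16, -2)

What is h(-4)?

(h(n) − c)(n + q) = p for each data point; the three points give a linear system in c and q, then p follows.
Solving: c = -1, q = 2, p = -18, so h(n) = -1 − 18/(n + 2).
Then h(-4) = -1 − 18/(-2) = 8.

8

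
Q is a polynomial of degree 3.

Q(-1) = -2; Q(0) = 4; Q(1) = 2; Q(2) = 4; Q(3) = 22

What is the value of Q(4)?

First differences: 6, -2, 2, 18. Second differences: -8, 4, 16. Third differences: 12, 12.
Level-3 differences are constant, so Q has degree 3.
Fitting a degree-3 polynomial gives Q(n) = 2n³ - 4n² + 4.
Then Q(4) = 68.

68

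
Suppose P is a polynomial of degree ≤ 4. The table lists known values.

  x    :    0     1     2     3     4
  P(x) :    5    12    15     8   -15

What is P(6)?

-133

First differences: 7, 3, -7, -23. Second differences: -4, -10, -16. Third differences: -6, -6.
Level-3 differences are constant, so P has degree 3.
Fitting a degree-3 polynomial gives P(x) = -x³ + x² + 7x + 5.
Then P(6) = -133.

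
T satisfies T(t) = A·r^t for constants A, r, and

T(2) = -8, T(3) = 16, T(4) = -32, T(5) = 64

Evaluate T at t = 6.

-128

Consecutive ratio: 16/(-8) = -2, and -32/16 = -2, so r = -2.
Then A·(-2)^2 = -8 gives A = -2, and T(t) = -2·(-2)^t.
T(6) = -2·(-2)^6 = -128.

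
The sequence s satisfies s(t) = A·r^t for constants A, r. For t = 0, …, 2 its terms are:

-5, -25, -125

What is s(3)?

-625

Consecutive ratio: -25/(-5) = 5, and -125/(-25) = 5, so r = 5.
Then A·5^0 = -5 gives A = -5, and s(t) = -5·5^t.
s(3) = -5·5^3 = -625.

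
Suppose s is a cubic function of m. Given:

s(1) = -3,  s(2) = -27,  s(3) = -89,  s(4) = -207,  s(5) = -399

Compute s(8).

First differences: -24, -62, -118, -192. Second differences: -38, -56, -74. Third differences: -18, -18.
Level-3 differences are constant, so s has degree 3.
Fitting a degree-3 polynomial gives s(m) = -3m³ - m² + 1.
Then s(8) = -1599.

-1599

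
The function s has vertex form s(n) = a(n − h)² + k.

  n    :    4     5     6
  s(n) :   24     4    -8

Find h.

First differences -20, -12; second difference 8 = 2a, so a = 4.
Expanding, the n-coefficient is −2ah = -8h; matching it to the data gives h = 7, and then k = -12.
So s(n) = 4(n − 7)² − 12.
Hence h = 7.

7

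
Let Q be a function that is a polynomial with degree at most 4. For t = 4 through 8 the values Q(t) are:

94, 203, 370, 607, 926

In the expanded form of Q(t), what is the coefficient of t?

-4

First differences: 109, 167, 237, 319. Second differences: 58, 70, 82. Third differences: 12, 12.
Level-3 differences are constant, so Q has degree 3.
Fitting a degree-3 polynomial gives Q(t) = 2t³ - t² - 4t - 2.
The coefficient of t is -4.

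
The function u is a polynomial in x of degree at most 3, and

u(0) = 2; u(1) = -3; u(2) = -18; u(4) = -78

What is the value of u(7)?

-243

Write u(x) = ax³ + bx² + cx + d; the 4 given values yield a linear system in the 4 coefficients.
Solving, the leading coefficient vanishes, and u(x) = -5x² + 2.
Then u(7) = -243.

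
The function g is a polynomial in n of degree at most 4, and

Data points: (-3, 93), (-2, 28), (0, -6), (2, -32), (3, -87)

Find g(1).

-11

Write g(n) = an^4 + bn³ + cn² + dn + e; the 5 given values yield a linear system in the 5 coefficients.
Solving, the leading coefficient vanishes, and g(n) = -3n³ + n² - 3n - 6.
Then g(1) = -11.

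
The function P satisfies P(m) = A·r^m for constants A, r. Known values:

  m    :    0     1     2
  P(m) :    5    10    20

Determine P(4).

80

Consecutive ratio: 10/5 = 2, and 20/10 = 2, so r = 2.
Then A·2^0 = 5 gives A = 5, and P(m) = 5·2^m.
P(4) = 5·2^4 = 80.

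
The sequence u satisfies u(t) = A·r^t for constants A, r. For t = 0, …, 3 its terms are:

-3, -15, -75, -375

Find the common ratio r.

5

Consecutive ratio: -15/(-3) = 5, and -75/(-15) = 5, so r = 5.
Then A·5^0 = -3 gives A = -3, and u(t) = -3·5^t.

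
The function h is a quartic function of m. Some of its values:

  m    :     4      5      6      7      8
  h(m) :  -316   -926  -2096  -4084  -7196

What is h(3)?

Write h(m) = am^4 + bm³ + cm² + dm + e; the 5 given values yield a linear system in the 5 coefficients.
Solving, h(m) = -2m^4 + m³ + 7m² + 4m + 4.
Then h(3) = -56.

-56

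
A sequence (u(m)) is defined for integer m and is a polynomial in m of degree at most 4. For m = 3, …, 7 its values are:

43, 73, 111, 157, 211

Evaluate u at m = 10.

First differences: 30, 38, 46, 54. Second differences: 8, 8, 8.
Level-2 differences are constant, so u has degree 2.
Fitting a degree-2 polynomial gives u(m) = 4m² + 2m + 1.
Then u(10) = 421.

421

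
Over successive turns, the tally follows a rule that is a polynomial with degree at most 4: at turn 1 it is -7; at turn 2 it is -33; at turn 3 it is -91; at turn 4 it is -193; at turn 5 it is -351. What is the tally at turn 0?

Write the value at x as h(x).
First differences: -26, -58, -102, -158. Second differences: -32, -44, -56. Third differences: -12, -12.
Level-3 differences are constant, so h has degree 3.
Fitting a degree-3 polynomial gives h(x) = -2x³ - 4x² - 1.
Then h(0) = -1.

-1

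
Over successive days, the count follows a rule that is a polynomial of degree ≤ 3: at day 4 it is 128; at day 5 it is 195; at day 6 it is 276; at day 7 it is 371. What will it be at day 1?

11

Write the value at k as T(k).
First differences: 67, 81, 95. Second differences: 14, 14.
Level-2 differences are constant, so T has degree 2.
Fitting a degree-2 polynomial gives T(k) = 7k² + 4k.
Then T(1) = 11.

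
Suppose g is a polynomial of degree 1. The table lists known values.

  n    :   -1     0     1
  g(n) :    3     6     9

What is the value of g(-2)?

0

First differences: 3, 3.
Level-1 differences are constant, so g has degree 1.
Fitting a degree-1 polynomial gives g(n) = 3n + 6.
Then g(-2) = 0.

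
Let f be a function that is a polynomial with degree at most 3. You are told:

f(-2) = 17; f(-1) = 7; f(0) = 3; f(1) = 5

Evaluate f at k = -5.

Write f(k) = ak³ + bk² + ck + d; the 4 given values yield a linear system in the 4 coefficients.
Solving, the leading coefficient vanishes, and f(k) = 3k² - k + 3.
Then f(-5) = 83.

83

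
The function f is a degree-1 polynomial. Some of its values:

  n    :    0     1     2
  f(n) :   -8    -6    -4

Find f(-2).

-12

First differences: 2, 2.
Level-1 differences are constant, so f has degree 1.
Fitting a degree-1 polynomial gives f(n) = 2n - 8.
Then f(-2) = -12.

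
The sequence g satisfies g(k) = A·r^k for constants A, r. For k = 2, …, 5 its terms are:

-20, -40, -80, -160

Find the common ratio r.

2

Consecutive ratio: -40/(-20) = 2, and -80/(-40) = 2, so r = 2.
Then A·2^2 = -20 gives A = -5, and g(k) = -5·2^k.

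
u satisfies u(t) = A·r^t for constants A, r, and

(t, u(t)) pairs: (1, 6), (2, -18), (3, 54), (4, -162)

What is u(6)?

Consecutive ratio: -18/6 = -3, and 54/(-18) = -3, so r = -3.
Then A·(-3)^1 = 6 gives A = -2, and u(t) = -2·(-3)^t.
u(6) = -2·(-3)^6 = -1458.

-1458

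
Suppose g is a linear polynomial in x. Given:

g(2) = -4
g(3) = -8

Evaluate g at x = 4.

-12

Write g(x) = ax + b; the 2 given values yield a linear system in the 2 coefficients.
Solving, g(x) = -4x + 4.
Then g(4) = -12.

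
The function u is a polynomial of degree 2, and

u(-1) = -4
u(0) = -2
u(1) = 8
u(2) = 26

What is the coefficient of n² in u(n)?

4

First differences: 2, 10, 18. Second differences: 8, 8.
Level-2 differences are constant, so u has degree 2.
Fitting a degree-2 polynomial gives u(n) = 4n² + 6n - 2.
The coefficient of n² is 4.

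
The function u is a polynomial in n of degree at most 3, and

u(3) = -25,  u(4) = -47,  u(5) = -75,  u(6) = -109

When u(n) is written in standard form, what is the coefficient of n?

-1

First differences: -22, -28, -34. Second differences: -6, -6.
Level-2 differences are constant, so u has degree 2.
Fitting a degree-2 polynomial gives u(n) = -3n² - n + 5.
The coefficient of n is -1.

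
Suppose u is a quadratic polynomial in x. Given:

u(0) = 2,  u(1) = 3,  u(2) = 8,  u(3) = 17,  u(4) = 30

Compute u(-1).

5

First differences: 1, 5, 9, 13. Second differences: 4, 4, 4.
Level-2 differences are constant, so u has degree 2.
Fitting a degree-2 polynomial gives u(x) = 2x² - x + 2.
Then u(-1) = 5.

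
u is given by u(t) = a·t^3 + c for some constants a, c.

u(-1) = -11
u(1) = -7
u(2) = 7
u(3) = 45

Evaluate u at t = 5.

241

From u(-1) = -11 and u(1) = -7: -1a + c = -11 and 1a + c = -7.
Subtracting: 2a = 4, so a = 2; then c = -11 − 2·(-1) = -9.
So u(t) = 2t³ − 9, and u(5) = 241.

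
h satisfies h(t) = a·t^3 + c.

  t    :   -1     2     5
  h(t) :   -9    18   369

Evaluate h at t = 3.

75

From h(-1) = -9 and h(2) = 18: -1a + c = -9 and 8a + c = 18.
Subtracting: 9a = 27, so a = 3; then c = -9 − 3·(-1) = -6.
So h(t) = 3t³ − 6, and h(3) = 75.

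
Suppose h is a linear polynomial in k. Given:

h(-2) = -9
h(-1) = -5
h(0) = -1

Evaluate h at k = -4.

First differences: 4, 4.
Level-1 differences are constant, so h has degree 1.
Fitting a degree-1 polynomial gives h(k) = 4k - 1.
Then h(-4) = -17.

-17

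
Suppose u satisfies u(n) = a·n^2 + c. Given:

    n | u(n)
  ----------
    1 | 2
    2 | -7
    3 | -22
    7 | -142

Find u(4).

From u(1) = 2 and u(2) = -7: 1a + c = 2 and 4a + c = -7.
Subtracting: 3a = -9, so a = -3; then c = 2 − (-3)·1 = 5.
So u(n) = -3n² + 5, and u(4) = -43.

-43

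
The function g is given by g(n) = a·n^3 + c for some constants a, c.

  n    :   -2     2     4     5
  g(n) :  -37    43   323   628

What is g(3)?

From g(-2) = -37 and g(2) = 43: -8a + c = -37 and 8a + c = 43.
Subtracting: 16a = 80, so a = 5; then c = -37 − 5·(-8) = 3.
So g(n) = 5n³ + 3, and g(3) = 138.

138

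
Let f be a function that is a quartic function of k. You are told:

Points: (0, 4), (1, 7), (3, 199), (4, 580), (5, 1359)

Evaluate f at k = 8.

Write f(k) = ak^4 + bk³ + ck² + dk + e; the 5 given values yield a linear system in the 5 coefficients.
Solving, f(k) = 2k^4 + 5k² - 4k + 4.
Then f(8) = 8484.

8484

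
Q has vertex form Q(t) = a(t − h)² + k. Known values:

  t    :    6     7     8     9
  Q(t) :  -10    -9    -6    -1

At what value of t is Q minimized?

First differences 1, 3, 5; second difference 2 = 2a, so a = 1.
Expanding, the t-coefficient is −2ah = -2h; matching it to the data gives h = 6, and then k = -10.
So Q(t) = 1(t − 6)² − 10.
Hence h = 6.

6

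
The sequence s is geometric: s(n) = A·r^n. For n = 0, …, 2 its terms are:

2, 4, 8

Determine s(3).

16

Consecutive ratio: 4/2 = 2, and 8/4 = 2, so r = 2.
Then A·2^0 = 2 gives A = 2, and s(n) = 2·2^n.
s(3) = 2·2^3 = 16.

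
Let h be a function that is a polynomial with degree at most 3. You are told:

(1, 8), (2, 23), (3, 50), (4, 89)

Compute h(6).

First differences: 15, 27, 39. Second differences: 12, 12.
Level-2 differences are constant, so h has degree 2.
Fitting a degree-2 polynomial gives h(k) = 6k² - 3k + 5.
Then h(6) = 203.

203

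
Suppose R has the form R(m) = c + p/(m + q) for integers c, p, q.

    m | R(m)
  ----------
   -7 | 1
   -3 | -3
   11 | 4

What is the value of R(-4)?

(R(m) − c)(m + q) = p for each data point; the three points give a linear system in c and q, then p follows.
Solving: c = 3, q = 1, p = 12, so R(m) = 3 + 12/(m + 1).
Then R(-4) = 3 + 12/(-3) = -1.

-1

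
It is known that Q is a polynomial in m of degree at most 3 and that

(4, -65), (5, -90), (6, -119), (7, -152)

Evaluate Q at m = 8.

-189

Write Q(m) = am³ + bm² + cm + d; the 4 given values yield a linear system in the 4 coefficients.
Solving, the leading coefficient vanishes, and Q(m) = -2m² - 7m - 5.
Then Q(8) = -189.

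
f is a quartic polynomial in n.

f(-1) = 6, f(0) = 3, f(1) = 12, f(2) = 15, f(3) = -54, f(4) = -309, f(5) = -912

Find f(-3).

-120

Write f(n) = an^4 + bn³ + cn² + dn + e; the 7 given values yield a linear system in the 5 coefficients.
Solving, f(n) = -2n^4 + n³ + 8n² + 2n + 3.
Then f(-3) = -120.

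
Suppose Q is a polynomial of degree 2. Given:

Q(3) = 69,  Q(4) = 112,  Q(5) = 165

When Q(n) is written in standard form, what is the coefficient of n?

Write Q(n) = an² + bn + c; the 3 given values yield a linear system in the 3 coefficients.
Solving, Q(n) = 5n² + 8n.
The coefficient of n is 8.

8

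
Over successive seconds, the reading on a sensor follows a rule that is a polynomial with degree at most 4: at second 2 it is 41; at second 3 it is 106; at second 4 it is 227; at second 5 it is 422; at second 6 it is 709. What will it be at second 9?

2302

Write the value at x as h(x).
First differences: 65, 121, 195, 287. Second differences: 56, 74, 92. Third differences: 18, 18.
Level-3 differences are constant, so h has degree 3.
Fitting a degree-3 polynomial gives h(x) = 3x³ + x² + 3x + 7.
Then h(9) = 2302.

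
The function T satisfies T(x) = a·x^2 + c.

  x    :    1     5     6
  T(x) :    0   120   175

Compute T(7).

240

From T(1) = 0 and T(5) = 120: 1a + c = 0 and 25a + c = 120.
Subtracting: 24a = 120, so a = 5; then c = 0 − 5·1 = -5.
So T(x) = 5x² − 5, and T(7) = 240.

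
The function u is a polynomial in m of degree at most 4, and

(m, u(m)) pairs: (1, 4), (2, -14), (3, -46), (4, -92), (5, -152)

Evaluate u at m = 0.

First differences: -18, -32, -46, -60. Second differences: -14, -14, -14.
Level-2 differences are constant, so u has degree 2.
Fitting a degree-2 polynomial gives u(m) = -7m² + 3m + 8.
Then u(0) = 8.

8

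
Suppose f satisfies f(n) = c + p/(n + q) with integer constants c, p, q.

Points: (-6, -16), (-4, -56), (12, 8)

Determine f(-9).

-6

(f(n) − c)(n + q) = p for each data point; the three points give a linear system in c and q, then p follows.
Solving: c = 4, q = 3, p = 60, so f(n) = 4 + 60/(n + 3).
Then f(-9) = 4 + 60/(-6) = -6.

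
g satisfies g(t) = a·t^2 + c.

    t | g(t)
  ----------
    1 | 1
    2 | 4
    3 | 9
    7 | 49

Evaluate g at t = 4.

From g(1) = 1 and g(2) = 4: 1a + c = 1 and 4a + c = 4.
Subtracting: 3a = 3, so a = 1; then c = 1 − 1·1 = 0.
So g(t) = 1t² + 0, and g(4) = 16.

16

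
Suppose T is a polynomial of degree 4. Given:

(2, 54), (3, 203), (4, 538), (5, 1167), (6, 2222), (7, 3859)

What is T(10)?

First differences: 149, 335, 629, 1055, 1637. Second differences: 186, 294, 426, 582. Third differences: 108, 132, 156. Fourth differences: 24, 24.
Level-4 differences are constant, so T has degree 4.
Fitting a degree-4 polynomial gives T(n) = n^4 + 4n³ + 2n² - 2n + 2.
Then T(10) = 14182.

14182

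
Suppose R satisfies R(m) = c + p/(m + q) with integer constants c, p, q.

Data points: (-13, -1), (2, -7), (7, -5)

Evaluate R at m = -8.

1

(R(m) − c)(m + q) = p for each data point; the three points give a linear system in c and q, then p follows.
Solving: c = -3, q = 3, p = -20, so R(m) = -3 − 20/(m + 3).
Then R(-8) = -3 − 20/(-5) = 1.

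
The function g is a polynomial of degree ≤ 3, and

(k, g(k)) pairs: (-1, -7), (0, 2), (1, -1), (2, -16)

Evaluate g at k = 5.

Write g(k) = ak³ + bk² + ck + d; the 4 given values yield a linear system in the 4 coefficients.
Solving, the leading coefficient vanishes, and g(k) = -6k² + 3k + 2.
Then g(5) = -133.

-133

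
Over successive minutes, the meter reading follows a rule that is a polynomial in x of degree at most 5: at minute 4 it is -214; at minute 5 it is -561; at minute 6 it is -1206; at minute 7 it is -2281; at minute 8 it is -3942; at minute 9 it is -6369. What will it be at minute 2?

Write the value at x as h(x).
First differences: -347, -645, -1075, -1661, -2427. Second differences: -298, -430, -586, -766. Third differences: -132, -156, -180. Fourth differences: -24, -24.
Level-4 differences are constant, so h has degree 4.
Fitting a degree-4 polynomial gives h(x) = -x^4 + 2x² + 4x - 6.
Then h(2) = -6.

-6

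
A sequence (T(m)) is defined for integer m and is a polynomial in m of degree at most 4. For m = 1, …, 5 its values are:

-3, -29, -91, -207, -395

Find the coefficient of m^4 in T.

First differences: -26, -62, -116, -188. Second differences: -36, -54, -72. Third differences: -18, -18.
Level-3 differences are constant, so T has degree 3.
Fitting a degree-3 polynomial gives T(m) = -3m³ - 5m + 5.
The coefficient of m^4 is 0.

0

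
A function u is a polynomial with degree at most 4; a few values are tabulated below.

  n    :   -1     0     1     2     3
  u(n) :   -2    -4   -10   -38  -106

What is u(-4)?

First differences: -2, -6, -28, -68. Second differences: -4, -22, -40. Third differences: -18, -18.
Level-3 differences are constant, so u has degree 3.
Fitting a degree-3 polynomial gives u(n) = -3n³ - 2n² - n - 4.
Then u(-4) = 160.

160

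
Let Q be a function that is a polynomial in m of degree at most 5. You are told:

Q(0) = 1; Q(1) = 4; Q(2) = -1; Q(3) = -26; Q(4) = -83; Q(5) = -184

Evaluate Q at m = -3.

First differences: 3, -5, -25, -57, -101. Second differences: -8, -20, -32, -44. Third differences: -12, -12, -12.
Level-3 differences are constant, so Q has degree 3.
Fitting a degree-3 polynomial gives Q(m) = -2m³ + 2m² + 3m + 1.
Then Q(-3) = 64.

64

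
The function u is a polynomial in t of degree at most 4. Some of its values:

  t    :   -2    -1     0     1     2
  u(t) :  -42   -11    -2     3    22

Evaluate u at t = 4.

174

First differences: 31, 9, 5, 19. Second differences: -22, -4, 14. Third differences: 18, 18.
Level-3 differences are constant, so u has degree 3.
Fitting a degree-3 polynomial gives u(t) = 3t³ - 2t² + 4t - 2.
Then u(4) = 174.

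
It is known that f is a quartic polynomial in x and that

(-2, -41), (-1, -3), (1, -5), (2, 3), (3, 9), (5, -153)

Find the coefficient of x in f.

-5

Write f(x) = ax^4 + bx³ + cx² + dx + e; the 6 given values yield a linear system in the 5 coefficients.
Solving, f(x) = -x^4 + 4x³ - 5x - 3.
The coefficient of x is -5.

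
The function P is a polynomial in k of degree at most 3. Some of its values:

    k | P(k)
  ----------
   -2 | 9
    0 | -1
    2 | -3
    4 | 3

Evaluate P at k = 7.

Write P(k) = ak³ + bk² + ck + d; the 4 given values yield a linear system in the 4 coefficients.
Solving, the leading coefficient vanishes, and P(k) = k² - 3k - 1.
Then P(7) = 27.

27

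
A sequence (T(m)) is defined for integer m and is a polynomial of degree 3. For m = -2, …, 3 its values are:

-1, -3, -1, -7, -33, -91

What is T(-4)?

First differences: -2, 2, -6, -26, -58. Second differences: 4, -8, -20, -32. Third differences: -12, -12, -12.
Level-3 differences are constant, so T has degree 3.
Fitting a degree-3 polynomial gives T(m) = -2m³ - 4m² - 1.
Then T(-4) = 63.

63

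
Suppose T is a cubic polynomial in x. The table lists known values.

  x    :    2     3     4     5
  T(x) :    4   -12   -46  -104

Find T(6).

Write T(x) = ax³ + bx² + cx + d; the 4 given values yield a linear system in the 4 coefficients.
Solving, T(x) = -x³ + 3x + 6.
Then T(6) = -192.

-192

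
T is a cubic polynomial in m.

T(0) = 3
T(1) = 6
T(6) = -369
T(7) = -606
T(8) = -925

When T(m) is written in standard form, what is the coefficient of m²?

Write T(m) = am³ + bm² + cm + d; the 5 given values yield a linear system in the 4 coefficients.
Solving, T(m) = -2m³ + m² + 4m + 3.
The coefficient of m² is 1.

1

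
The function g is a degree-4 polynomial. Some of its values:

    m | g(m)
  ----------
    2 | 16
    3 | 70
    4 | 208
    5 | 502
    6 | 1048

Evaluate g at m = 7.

Write g(m) = am^4 + bm³ + cm² + dm + e; the 5 given values yield a linear system in the 5 coefficients.
Solving, g(m) = m^4 - 2m³ + 5m² + 2m - 8.
Then g(7) = 1966.

1966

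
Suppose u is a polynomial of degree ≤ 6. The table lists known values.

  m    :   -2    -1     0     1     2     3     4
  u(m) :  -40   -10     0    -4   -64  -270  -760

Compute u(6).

Write u(m) = am^6 + bm^5 + cm^4 + dm³ + em² + pm + q; the 7 given values yield a linear system in the 7 coefficients.
Solving, the top 2 coefficients vanish, and u(m) = -2m^4 - 3m³ - 5m² + 6m.
Then u(6) = -3384.

-3384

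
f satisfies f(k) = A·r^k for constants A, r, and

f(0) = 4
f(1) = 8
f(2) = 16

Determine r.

2

Consecutive ratio: 8/4 = 2, and 16/8 = 2, so r = 2.
Then A·2^0 = 4 gives A = 4, and f(k) = 4·2^k.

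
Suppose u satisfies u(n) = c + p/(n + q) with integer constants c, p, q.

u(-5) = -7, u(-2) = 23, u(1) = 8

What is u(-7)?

(u(n) − c)(n + q) = p for each data point; the three points give a linear system in c and q, then p follows.
Solving: c = 3, q = 3, p = 20, so u(n) = 3 + 20/(n + 3).
Then u(-7) = 3 + 20/(-4) = -2.

-2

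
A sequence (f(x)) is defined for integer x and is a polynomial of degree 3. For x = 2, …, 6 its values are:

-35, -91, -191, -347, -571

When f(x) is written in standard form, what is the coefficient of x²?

-4

First differences: -56, -100, -156, -224. Second differences: -44, -56, -68. Third differences: -12, -12.
Level-3 differences are constant, so f has degree 3.
Fitting a degree-3 polynomial gives f(x) = -2x³ - 4x² + 2x - 7.
The coefficient of x² is -4.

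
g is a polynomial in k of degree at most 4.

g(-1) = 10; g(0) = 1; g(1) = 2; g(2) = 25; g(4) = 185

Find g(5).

Write g(k) = ak^4 + bk³ + ck² + dk + e; the 5 given values yield a linear system in the 5 coefficients.
Solving, the leading coefficient vanishes, and g(k) = 2k³ + 5k² - 6k + 1.
Then g(5) = 346.

346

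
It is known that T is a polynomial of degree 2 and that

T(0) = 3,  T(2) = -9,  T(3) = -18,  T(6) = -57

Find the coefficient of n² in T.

Write T(n) = an² + bn + c; the 4 given values yield a linear system in the 3 coefficients.
Solving, T(n) = -n² - 4n + 3.
The coefficient of n² is -1.

-1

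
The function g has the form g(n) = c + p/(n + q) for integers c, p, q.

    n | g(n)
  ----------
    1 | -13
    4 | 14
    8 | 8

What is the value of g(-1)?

-1

(g(n) − c)(n + q) = p for each data point; the three points give a linear system in c and q, then p follows.
Solving: c = 5, q = -2, p = 18, so g(n) = 5 + 18/(n − 2).
Then g(-1) = 5 + 18/(-3) = -1.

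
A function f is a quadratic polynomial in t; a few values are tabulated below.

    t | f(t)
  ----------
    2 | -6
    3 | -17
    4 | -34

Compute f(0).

Write f(t) = at² + bt + c; the 3 given values yield a linear system in the 3 coefficients.
Solving, f(t) = -3t² + 4t - 2.
Then f(0) = -2.

-2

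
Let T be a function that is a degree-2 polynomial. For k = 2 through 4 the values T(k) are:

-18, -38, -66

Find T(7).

Write T(k) = ak² + bk + c; the 3 given values yield a linear system in the 3 coefficients.
Solving, T(k) = -4k² - 2.
Then T(7) = -198.

-198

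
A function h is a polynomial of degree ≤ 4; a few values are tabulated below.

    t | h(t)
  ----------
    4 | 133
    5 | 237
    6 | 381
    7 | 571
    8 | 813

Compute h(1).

1

First differences: 104, 144, 190, 242. Second differences: 40, 46, 52. Third differences: 6, 6.
Level-3 differences are constant, so h has degree 3.
Fitting a degree-3 polynomial gives h(t) = t³ + 5t² - 2t - 3.
Then h(1) = 1.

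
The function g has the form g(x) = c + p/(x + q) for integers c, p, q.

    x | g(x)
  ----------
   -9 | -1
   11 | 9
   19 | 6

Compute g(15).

7

(g(x) − c)(x + q) = p for each data point; the three points give a linear system in c and q, then p follows.
Solving: c = 3, q = -3, p = 48, so g(x) = 3 + 48/(x − 3).
Then g(15) = 3 + 48/12 = 7.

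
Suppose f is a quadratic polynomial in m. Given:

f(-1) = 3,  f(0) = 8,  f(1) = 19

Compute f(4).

Write f(m) = am² + bm + c; the 3 given values yield a linear system in the 3 coefficients.
Solving, f(m) = 3m² + 8m + 8.
Then f(4) = 88.

88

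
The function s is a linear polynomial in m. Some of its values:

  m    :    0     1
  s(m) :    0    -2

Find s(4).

Write s(m) = am + b; the 2 given values yield a linear system in the 2 coefficients.
Solving, s(m) = -2m.
Then s(4) = -8.

-8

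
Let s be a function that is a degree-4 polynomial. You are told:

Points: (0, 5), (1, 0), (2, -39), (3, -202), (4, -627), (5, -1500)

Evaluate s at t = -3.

-4

First differences: -5, -39, -163, -425, -873. Second differences: -34, -124, -262, -448. Third differences: -90, -138, -186. Fourth differences: -48, -48.
Level-4 differences are constant, so s has degree 4.
Fitting a degree-4 polynomial gives s(t) = -2t^4 - 3t³ + 6t² - 6t + 5.
Then s(-3) = -4.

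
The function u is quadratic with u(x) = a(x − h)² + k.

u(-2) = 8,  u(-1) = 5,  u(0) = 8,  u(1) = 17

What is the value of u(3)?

First differences -3, 3, 9; second difference 6 = 2a, so a = 3.
Expanding, the x-coefficient is −2ah = -6h; matching it to the data gives h = -1, and then k = 5.
So u(x) = 3(x + 1)² + 5.
u(3) = 3·4² + 5 = 53.

53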